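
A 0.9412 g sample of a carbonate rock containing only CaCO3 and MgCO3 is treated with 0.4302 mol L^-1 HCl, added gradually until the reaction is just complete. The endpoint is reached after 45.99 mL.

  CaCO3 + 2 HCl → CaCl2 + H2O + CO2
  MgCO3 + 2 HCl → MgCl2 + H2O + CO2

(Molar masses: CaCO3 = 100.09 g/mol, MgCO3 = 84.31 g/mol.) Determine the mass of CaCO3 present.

n(HCl) = 0.04599 × 0.4302 = 0.01978 mol
Let x = n(CaCO3), y = n(MgCO3).
Titrant: 2x + 2y = 0.01978;  mass: 100.09x + 84.31y = 0.9412
Solving, x = 6.791 × 10^-3 mol, y = 3.101 × 10^-3 mol
mass of CaCO3 = 6.791 × 10^-3 × 100.09 = 0.6797 g

0.6797 g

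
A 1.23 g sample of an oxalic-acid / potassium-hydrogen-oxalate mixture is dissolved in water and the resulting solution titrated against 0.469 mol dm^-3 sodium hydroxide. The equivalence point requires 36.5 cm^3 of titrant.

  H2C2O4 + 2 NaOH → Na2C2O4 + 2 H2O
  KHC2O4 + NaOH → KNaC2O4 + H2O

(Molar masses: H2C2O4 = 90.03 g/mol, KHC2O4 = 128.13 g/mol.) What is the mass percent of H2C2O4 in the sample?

42.4 %

n(NaOH) = 0.0365 × 0.469 = 0.0171 mol
Let x = n(H2C2O4), y = n(KHC2O4).
Titrant: 2x + 1y = 0.0171;  mass: 90.03x + 128.13y = 1.23
Solving, x = 5.80 × 10^-3 mol, y = 5.53 × 10^-3 mol
mass of H2C2O4 = 5.80 × 10^-3 × 90.03 = 0.522 g
% H2C2O4 = 0.522 / 1.23 × 100 = 42.4 %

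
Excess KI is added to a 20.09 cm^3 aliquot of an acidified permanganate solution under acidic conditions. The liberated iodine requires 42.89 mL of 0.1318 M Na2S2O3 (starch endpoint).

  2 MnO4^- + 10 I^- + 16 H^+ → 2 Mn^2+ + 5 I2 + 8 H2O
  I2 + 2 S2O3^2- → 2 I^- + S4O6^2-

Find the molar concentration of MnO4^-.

0.05628 M

n(S2O3^2-) = 0.04289 × 0.1318 = 5.653 × 10^-3 mol
n(I2) = n(S2O3^2-)/2 = 2.826 × 10^-3 mol
From the 2:5 ratio, n(MnO4^-) in the aliquot = 2/5 × 2.826 × 10^-3 = 1.131 × 10^-3 mol
[MnO4^-] = 1.131 × 10^-3 / 0.02009 = 0.05628 mol/L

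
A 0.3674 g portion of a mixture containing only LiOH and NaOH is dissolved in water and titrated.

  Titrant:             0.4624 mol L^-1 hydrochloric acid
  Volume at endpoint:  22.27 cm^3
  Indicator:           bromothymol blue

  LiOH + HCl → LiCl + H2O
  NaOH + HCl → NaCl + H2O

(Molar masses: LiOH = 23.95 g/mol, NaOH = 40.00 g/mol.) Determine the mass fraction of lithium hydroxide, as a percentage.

18.08 %

n(HCl) = 0.02227 × 0.4624 = 0.01030 mol
Let x = n(LiOH), y = n(NaOH).
Titrant: 1x + 1y = 0.01030;  mass: 23.95x + 40.00y = 0.3674
Solving, x = 2.773 × 10^-3 mol, y = 7.525 × 10^-3 mol
mass of LiOH = 2.773 × 10^-3 × 23.95 = 0.06641 g
% LiOH = 0.06641 / 0.3674 × 100 = 18.08 %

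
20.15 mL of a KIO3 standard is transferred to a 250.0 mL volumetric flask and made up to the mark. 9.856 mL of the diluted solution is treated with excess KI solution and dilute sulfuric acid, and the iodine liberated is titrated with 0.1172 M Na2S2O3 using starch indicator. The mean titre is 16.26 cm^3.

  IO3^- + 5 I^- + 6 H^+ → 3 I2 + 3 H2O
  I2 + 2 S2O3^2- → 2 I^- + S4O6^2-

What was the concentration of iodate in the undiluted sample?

0.3998 M

n(S2O3^2-) = 0.01626 × 0.1172 = 1.906 × 10^-3 mol
n(I2) = n(S2O3^2-)/2 = 9.528 × 10^-4 mol
From the 1:3 ratio, n(IO3^-) in the aliquot = 1/3 × 9.528 × 10^-4 = 3.176 × 10^-4 mol
[IO3^-]_dilute = 3.176 × 10^-4 / 0.009856 = 0.03223 mol/L
[IO3^-]_original = 0.03223 × 250.0/20.15 = 0.3998 mol/L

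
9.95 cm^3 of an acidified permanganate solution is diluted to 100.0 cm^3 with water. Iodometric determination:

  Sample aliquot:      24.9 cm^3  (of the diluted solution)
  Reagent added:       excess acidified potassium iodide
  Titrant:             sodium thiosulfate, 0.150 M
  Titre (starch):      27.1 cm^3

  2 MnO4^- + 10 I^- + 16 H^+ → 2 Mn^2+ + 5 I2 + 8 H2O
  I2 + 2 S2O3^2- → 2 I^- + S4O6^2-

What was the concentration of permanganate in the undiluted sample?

n(S2O3^2-) = 0.0271 × 0.150 = 4.07 × 10^-3 mol
n(I2) = n(S2O3^2-)/2 = 2.03 × 10^-3 mol
From the 2:5 ratio, n(MnO4^-) in the aliquot = 2/5 × 2.03 × 10^-3 = 8.13 × 10^-4 mol
[MnO4^-]_dilute = 8.13 × 10^-4 / 0.0249 = 0.0327 mol/L
[MnO4^-]_original = 0.0327 × 100.0/9.95 = 0.328 mol/L

0.328 M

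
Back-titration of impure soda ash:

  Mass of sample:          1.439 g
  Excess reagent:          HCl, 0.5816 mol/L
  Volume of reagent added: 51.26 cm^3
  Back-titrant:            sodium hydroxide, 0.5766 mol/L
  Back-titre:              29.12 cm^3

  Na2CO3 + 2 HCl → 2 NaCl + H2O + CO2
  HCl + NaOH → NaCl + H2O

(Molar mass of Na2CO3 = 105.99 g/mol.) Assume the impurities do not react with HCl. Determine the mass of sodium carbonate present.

n(HCl) added = 0.05126 × 0.5816 = 0.02981 mol
n(NaOH) used in back-titration = 0.02912 × 0.5766 = 0.01679 mol
n(HCl) left over = 0.01679 mol (1:1 ratio)
n(HCl) consumed by analyte = 0.02981 − 0.01679 = 0.01302 mol
From the 1:2 ratio, n(Na2CO3) = 1/2 × 0.01302 = 6.511 × 10^-3 mol
mass of Na2CO3 = 6.511 × 10^-3 × 105.99 = 0.6901 g

0.6901 g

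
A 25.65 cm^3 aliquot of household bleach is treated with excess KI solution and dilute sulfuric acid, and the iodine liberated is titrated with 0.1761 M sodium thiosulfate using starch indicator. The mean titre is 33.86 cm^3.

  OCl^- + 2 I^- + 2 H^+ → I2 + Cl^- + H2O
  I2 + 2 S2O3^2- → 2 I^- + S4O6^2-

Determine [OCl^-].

n(S2O3^2-) = 0.03386 × 0.1761 = 5.963 × 10^-3 mol
n(I2) = n(S2O3^2-)/2 = 2.981 × 10^-3 mol
n(OCl^-) in the aliquot = 2.981 × 10^-3 mol (1:1 ratio)
[OCl^-] = 2.981 × 10^-3 / 0.02565 = 0.1162 mol/L

0.1162 M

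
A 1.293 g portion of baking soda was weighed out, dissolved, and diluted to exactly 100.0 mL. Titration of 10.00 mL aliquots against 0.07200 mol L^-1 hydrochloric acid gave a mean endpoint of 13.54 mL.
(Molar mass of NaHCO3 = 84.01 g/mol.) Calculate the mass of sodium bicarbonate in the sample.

0.8190 g

NaHCO3 + HCl → NaCl + H2O + CO2
n(HCl) per titration = 0.01354 × 0.07200 = 9.749 × 10^-4 mol
n(NaHCO3) in each aliquot = 9.749 × 10^-4 mol (1:1 ratio)
n(NaHCO3) in the whole flask = 9.749 × 10^-4 × 100.0/10.00 = 9.749 × 10^-3 mol
mass of NaHCO3 = 9.749 × 10^-3 × 84.01 = 0.8190 g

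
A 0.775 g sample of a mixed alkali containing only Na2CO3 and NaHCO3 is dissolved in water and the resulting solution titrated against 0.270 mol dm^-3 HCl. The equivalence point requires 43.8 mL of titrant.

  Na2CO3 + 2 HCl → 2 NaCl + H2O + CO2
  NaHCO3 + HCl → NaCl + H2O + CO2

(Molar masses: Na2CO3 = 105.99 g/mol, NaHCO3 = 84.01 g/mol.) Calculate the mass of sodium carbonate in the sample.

0.373 g

n(HCl) = 0.0438 × 0.270 = 0.0118 mol
Let x = n(Na2CO3), y = n(NaHCO3).
Titrant: 2x + 1y = 0.0118;  mass: 105.99x + 84.01y = 0.775
Solving, x = 3.52 × 10^-3 mol, y = 4.78 × 10^-3 mol
mass of Na2CO3 = 3.52 × 10^-3 × 105.99 = 0.373 g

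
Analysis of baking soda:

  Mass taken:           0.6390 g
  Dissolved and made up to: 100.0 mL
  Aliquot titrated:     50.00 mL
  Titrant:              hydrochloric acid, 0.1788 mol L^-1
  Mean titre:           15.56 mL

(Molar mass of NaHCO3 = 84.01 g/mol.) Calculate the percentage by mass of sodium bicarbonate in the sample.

NaHCO3 + HCl → NaCl + H2O + CO2
n(HCl) per titration = 0.01556 × 0.1788 = 2.782 × 10^-3 mol
n(NaHCO3) in each aliquot = 2.782 × 10^-3 mol (1:1 ratio)
n(NaHCO3) in the whole flask = 2.782 × 10^-3 × 100.0/50.00 = 5.564 × 10^-3 mol
mass of NaHCO3 = 5.564 × 10^-3 × 84.01 = 0.4675 g
% NaHCO3 = 0.4675 / 0.6390 × 100 = 73.15 %

73.15 %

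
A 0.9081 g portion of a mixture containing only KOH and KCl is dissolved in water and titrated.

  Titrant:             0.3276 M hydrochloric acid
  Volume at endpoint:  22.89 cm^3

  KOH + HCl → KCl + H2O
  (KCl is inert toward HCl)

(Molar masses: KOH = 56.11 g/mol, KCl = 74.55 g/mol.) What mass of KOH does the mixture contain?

0.4208 g

n(HCl) = 0.02289 × 0.3276 = 7.499 × 10^-3 mol
Let x = n(KOH), y = n(KCl).
Titrant: 1x = 7.499 × 10^-3;  mass: 56.11x + 74.55y = 0.9081
Solving, x = 7.499 × 10^-3 mol, y = 6.537 × 10^-3 mol
mass of KOH = 7.499 × 10^-3 × 56.11 = 0.4208 g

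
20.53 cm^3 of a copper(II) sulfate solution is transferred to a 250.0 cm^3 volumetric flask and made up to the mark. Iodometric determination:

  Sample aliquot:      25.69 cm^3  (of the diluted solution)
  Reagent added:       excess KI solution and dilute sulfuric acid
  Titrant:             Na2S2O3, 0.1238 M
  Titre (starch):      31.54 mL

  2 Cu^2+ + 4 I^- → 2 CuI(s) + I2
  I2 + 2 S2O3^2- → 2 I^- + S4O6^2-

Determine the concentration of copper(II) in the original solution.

1.851 M

n(S2O3^2-) = 0.03154 × 0.1238 = 3.905 × 10^-3 mol
n(I2) = n(S2O3^2-)/2 = 1.952 × 10^-3 mol
From the 2:1 ratio, n(Cu2+) in the aliquot = 2/1 × 1.952 × 10^-3 = 3.905 × 10^-3 mol
[Cu2+]_dilute = 3.905 × 10^-3 / 0.02569 = 0.1520 mol/L
[Cu2+]_original = 0.1520 × 250.0/20.53 = 1.851 mol/L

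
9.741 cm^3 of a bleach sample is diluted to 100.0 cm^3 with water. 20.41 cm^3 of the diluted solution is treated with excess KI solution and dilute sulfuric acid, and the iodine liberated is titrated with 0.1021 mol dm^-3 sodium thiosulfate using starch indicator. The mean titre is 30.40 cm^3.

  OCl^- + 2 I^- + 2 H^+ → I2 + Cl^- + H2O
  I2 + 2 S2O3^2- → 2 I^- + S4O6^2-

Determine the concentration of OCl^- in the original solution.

0.7806 mol/L

n(S2O3^2-) = 0.03040 × 0.1021 = 3.104 × 10^-3 mol
n(I2) = n(S2O3^2-)/2 = 1.552 × 10^-3 mol
n(OCl^-) in the aliquot = 1.552 × 10^-3 mol (1:1 ratio)
[OCl^-]_dilute = 1.552 × 10^-3 / 0.02041 = 0.07604 mol/L
[OCl^-]_original = 0.07604 × 100.0/9.741 = 0.7806 mol/L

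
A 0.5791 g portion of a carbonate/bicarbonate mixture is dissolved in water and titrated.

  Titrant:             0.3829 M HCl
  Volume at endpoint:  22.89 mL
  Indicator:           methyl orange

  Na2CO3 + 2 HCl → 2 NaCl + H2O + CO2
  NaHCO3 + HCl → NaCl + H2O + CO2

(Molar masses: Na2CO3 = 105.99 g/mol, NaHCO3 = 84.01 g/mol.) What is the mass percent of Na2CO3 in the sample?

46.39 %

n(HCl) = 0.02289 × 0.3829 = 8.765 × 10^-3 mol
Let x = n(Na2CO3), y = n(NaHCO3).
Titrant: 2x + 1y = 8.765 × 10^-3;  mass: 105.99x + 84.01y = 0.5791
Solving, x = 2.534 × 10^-3 mol, y = 3.696 × 10^-3 mol
mass of Na2CO3 = 2.534 × 10^-3 × 105.99 = 0.2686 g
% Na2CO3 = 0.2686 / 0.5791 × 100 = 46.39 %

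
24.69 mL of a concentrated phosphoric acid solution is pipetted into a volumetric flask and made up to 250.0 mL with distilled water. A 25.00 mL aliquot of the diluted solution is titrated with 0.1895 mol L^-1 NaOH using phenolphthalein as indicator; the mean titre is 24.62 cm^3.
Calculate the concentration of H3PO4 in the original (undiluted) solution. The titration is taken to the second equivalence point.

H3PO4 + 2 NaOH → Na2HPO4 + 2 H2O
n(NaOH) = 0.02462 × 0.1895 = 4.665 × 10^-3 mol
From the 1:2 ratio, n(H3PO4) in the aliquot = 1/2 × 4.665 × 10^-3 = 2.333 × 10^-3 mol
[H3PO4]_dilute = 2.333 × 10^-3 / 0.02500 = 0.09331 mol/L
Dilution factor = 250.0 / 24.69 = 10.13
[H3PO4]_stock = 0.09331 × 10.13 = 0.9448 mol/L

0.9448 mol/L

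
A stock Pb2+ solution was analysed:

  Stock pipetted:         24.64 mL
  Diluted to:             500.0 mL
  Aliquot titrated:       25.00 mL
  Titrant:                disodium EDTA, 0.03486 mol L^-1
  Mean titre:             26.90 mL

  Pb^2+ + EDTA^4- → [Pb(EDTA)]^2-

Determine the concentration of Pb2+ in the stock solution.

0.7611 mol/L

n(EDTA) = 0.02690 × 0.03486 = 9.377 × 10^-4 mol
n(Pb2+) in the aliquot = 9.377 × 10^-4 mol (1:1 ratio)
[Pb2+]_dilute = 9.377 × 10^-4 / 0.02500 = 0.03751 mol/L
Dilution factor = 500.0 / 24.64 = 20.29
[Pb2+]_stock = 0.03751 × 20.29 = 0.7611 mol/L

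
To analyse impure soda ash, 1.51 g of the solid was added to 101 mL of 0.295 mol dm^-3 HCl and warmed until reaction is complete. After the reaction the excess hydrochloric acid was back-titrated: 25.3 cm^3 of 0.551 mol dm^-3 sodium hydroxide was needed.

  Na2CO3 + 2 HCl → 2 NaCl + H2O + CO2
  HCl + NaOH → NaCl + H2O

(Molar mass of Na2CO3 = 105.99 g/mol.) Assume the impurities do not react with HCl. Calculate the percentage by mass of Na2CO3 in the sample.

n(HCl) added = 0.101 × 0.295 = 0.0298 mol
n(NaOH) used in back-titration = 0.0253 × 0.551 = 0.0139 mol
n(HCl) left over = 0.0139 mol (1:1 ratio)
n(HCl) consumed by analyte = 0.0298 − 0.0139 = 0.0159 mol
From the 1:2 ratio, n(Na2CO3) = 1/2 × 0.0159 = 7.93 × 10^-3 mol
mass of Na2CO3 = 7.93 × 10^-3 × 105.99 = 0.840 g
% Na2CO3 = 0.840 / 1.51 × 100 = 55.6 %

55.6 %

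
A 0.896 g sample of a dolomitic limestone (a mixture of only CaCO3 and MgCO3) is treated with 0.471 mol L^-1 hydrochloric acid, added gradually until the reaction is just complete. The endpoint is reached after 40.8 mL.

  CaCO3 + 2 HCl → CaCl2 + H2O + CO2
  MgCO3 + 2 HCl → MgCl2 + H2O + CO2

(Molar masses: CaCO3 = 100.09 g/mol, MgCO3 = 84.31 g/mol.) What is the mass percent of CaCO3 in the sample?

n(HCl) = 0.0408 × 0.471 = 0.0192 mol
Let x = n(CaCO3), y = n(MgCO3).
Titrant: 2x + 2y = 0.0192;  mass: 100.09x + 84.31y = 0.896
Solving, x = 5.44 × 10^-3 mol, y = 4.16 × 10^-3 mol
mass of CaCO3 = 5.44 × 10^-3 × 100.09 = 0.545 g
% CaCO3 = 0.545 / 0.896 × 100 = 60.8 %

60.8 %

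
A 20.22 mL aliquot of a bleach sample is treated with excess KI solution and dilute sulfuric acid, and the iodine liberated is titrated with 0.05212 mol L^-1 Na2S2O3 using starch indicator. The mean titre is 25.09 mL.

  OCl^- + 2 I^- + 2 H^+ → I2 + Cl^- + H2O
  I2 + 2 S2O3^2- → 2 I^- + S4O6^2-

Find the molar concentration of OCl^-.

0.03234 mol/L

n(S2O3^2-) = 0.02509 × 0.05212 = 1.308 × 10^-3 mol
n(I2) = n(S2O3^2-)/2 = 6.538 × 10^-4 mol
n(OCl^-) in the aliquot = 6.538 × 10^-4 mol (1:1 ratio)
[OCl^-] = 6.538 × 10^-4 / 0.02022 = 0.03234 mol/L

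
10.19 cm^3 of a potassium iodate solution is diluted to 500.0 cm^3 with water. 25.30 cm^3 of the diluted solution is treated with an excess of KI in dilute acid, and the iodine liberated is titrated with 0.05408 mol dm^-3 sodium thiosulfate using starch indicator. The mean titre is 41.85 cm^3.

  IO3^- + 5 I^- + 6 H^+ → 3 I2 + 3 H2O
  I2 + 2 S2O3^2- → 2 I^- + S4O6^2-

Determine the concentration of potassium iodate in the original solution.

n(S2O3^2-) = 0.04185 × 0.05408 = 2.263 × 10^-3 mol
n(I2) = n(S2O3^2-)/2 = 1.132 × 10^-3 mol
From the 1:3 ratio, n(IO3^-) in the aliquot = 1/3 × 1.132 × 10^-3 = 3.772 × 10^-4 mol
[IO3^-]_dilute = 3.772 × 10^-4 / 0.02530 = 0.01491 mol/L
[IO3^-]_original = 0.01491 × 500.0/10.19 = 0.7316 mol/L

0.7316 mol/L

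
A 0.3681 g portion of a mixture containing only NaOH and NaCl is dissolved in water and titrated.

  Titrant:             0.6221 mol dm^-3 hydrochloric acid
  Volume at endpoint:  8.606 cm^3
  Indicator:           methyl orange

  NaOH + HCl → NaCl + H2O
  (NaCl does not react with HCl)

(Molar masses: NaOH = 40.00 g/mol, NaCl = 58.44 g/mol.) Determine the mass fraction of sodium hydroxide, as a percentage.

58.18 %

n(HCl) = 0.008606 × 0.6221 = 5.354 × 10^-3 mol
Let x = n(NaOH), y = n(NaCl).
Titrant: 1x = 5.354 × 10^-3;  mass: 40.00x + 58.44y = 0.3681
Solving, x = 5.354 × 10^-3 mol, y = 2.634 × 10^-3 mol
mass of NaOH = 5.354 × 10^-3 × 40.00 = 0.2142 g
% NaOH = 0.2142 / 0.3681 × 100 = 58.18 %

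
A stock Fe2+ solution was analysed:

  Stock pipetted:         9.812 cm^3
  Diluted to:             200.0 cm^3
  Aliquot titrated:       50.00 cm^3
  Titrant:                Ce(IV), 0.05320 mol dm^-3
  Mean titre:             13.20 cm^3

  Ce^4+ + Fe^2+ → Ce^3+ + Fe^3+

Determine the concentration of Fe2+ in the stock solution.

n(Ce4+) = 0.01320 × 0.05320 = 7.022 × 10^-4 mol
n(Fe2+) in the aliquot = 7.022 × 10^-4 mol (1:1 ratio)
[Fe2+]_dilute = 7.022 × 10^-4 / 0.05000 = 0.01404 mol/L
Dilution factor = 200.0 / 9.812 = 20.38
[Fe2+]_stock = 0.01404 × 20.38 = 0.2863 mol/L

0.2863 mol/L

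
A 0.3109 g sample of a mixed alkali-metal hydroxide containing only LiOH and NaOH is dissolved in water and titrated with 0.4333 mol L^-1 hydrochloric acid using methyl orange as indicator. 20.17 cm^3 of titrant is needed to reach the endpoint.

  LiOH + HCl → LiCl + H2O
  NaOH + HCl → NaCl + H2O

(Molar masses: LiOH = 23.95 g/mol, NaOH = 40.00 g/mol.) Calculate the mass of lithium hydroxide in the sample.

0.05773 g

n(HCl) = 0.02017 × 0.4333 = 8.740 × 10^-3 mol
Let x = n(LiOH), y = n(NaOH).
Titrant: 1x + 1y = 8.740 × 10^-3;  mass: 23.95x + 40.00y = 0.3109
Solving, x = 2.410 × 10^-3 mol, y = 6.329 × 10^-3 mol
mass of LiOH = 2.410 × 10^-3 × 23.95 = 0.05773 g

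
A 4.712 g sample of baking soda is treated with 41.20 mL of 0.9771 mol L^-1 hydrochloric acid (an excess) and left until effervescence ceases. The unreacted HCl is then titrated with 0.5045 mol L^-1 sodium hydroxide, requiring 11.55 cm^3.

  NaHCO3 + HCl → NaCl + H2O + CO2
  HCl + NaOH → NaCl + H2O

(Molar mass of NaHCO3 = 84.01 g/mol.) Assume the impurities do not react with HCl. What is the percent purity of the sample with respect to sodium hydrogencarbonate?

61.38 %

n(HCl) added = 0.04120 × 0.9771 = 0.04026 mol
n(NaOH) used in back-titration = 0.01155 × 0.5045 = 5.827 × 10^-3 mol
n(HCl) left over = 5.827 × 10^-3 mol (1:1 ratio)
n(HCl) consumed by analyte = 0.04026 − 5.827 × 10^-3 = 0.03443 mol
n(NaHCO3) = 0.03443 mol (1:1 ratio)
mass of NaHCO3 = 0.03443 × 84.01 = 2.892 g
% NaHCO3 = 2.892 / 4.712 × 100 = 61.38 %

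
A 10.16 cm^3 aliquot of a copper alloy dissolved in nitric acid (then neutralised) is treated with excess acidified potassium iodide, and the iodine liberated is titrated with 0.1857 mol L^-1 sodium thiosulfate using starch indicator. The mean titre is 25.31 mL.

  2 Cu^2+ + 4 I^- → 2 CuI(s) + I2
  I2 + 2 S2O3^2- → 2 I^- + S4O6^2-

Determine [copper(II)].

0.4626 mol/L

n(S2O3^2-) = 0.02531 × 0.1857 = 4.700 × 10^-3 mol
n(I2) = n(S2O3^2-)/2 = 2.350 × 10^-3 mol
From the 2:1 ratio, n(Cu2+) in the aliquot = 2/1 × 2.350 × 10^-3 = 4.700 × 10^-3 mol
[Cu2+] = 4.700 × 10^-3 / 0.01016 = 0.4626 mol/L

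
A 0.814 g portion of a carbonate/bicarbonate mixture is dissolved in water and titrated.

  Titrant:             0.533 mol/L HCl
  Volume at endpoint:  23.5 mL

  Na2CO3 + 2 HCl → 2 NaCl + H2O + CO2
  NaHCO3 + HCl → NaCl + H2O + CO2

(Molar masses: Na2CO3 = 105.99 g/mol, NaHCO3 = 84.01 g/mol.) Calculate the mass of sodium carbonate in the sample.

n(HCl) = 0.0235 × 0.533 = 0.0125 mol
Let x = n(Na2CO3), y = n(NaHCO3).
Titrant: 2x + 1y = 0.0125;  mass: 105.99x + 84.01y = 0.814
Solving, x = 3.84 × 10^-3 mol, y = 4.84 × 10^-3 mol
mass of Na2CO3 = 3.84 × 10^-3 × 105.99 = 0.407 g

0.407 g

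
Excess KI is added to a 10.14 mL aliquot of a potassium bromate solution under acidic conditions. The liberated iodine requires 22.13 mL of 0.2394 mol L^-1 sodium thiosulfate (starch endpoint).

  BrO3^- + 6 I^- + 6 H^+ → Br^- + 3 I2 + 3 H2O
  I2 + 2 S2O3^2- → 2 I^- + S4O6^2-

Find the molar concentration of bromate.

0.08708 mol/L

n(S2O3^2-) = 0.02213 × 0.2394 = 5.298 × 10^-3 mol
n(I2) = n(S2O3^2-)/2 = 2.649 × 10^-3 mol
From the 1:3 ratio, n(BrO3^-) in the aliquot = 1/3 × 2.649 × 10^-3 = 8.830 × 10^-4 mol
[BrO3^-] = 8.830 × 10^-4 / 0.01014 = 0.08708 mol/L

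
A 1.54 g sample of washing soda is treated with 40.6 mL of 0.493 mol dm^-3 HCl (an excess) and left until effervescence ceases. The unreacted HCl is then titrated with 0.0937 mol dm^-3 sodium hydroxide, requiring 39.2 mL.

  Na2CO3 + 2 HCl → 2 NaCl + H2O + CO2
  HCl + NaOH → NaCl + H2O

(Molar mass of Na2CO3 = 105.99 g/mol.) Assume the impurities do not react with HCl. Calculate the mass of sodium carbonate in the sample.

n(HCl) added = 0.0406 × 0.493 = 0.0200 mol
n(NaOH) used in back-titration = 0.0392 × 0.0937 = 3.67 × 10^-3 mol
n(HCl) left over = 3.67 × 10^-3 mol (1:1 ratio)
n(HCl) consumed by analyte = 0.0200 − 3.67 × 10^-3 = 0.0163 mol
From the 1:2 ratio, n(Na2CO3) = 1/2 × 0.0163 = 8.17 × 10^-3 mol
mass of Na2CO3 = 8.17 × 10^-3 × 105.99 = 0.866 g

0.866 g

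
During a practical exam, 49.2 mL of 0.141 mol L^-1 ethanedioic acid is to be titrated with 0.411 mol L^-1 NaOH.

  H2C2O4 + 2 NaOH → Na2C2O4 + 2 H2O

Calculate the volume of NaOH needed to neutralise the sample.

n(H2C2O4) = 0.0492 L × 0.141 mol/L = 6.94 × 10^-3 mol
From the 2:1 stoichiometry, n(NaOH) = 2/1 × 6.94 × 10^-3 = 0.0139 mol
V(NaOH) = 0.0139 mol / 0.411 mol/L = 0.0338 L = 33.8 mL

33.8 mL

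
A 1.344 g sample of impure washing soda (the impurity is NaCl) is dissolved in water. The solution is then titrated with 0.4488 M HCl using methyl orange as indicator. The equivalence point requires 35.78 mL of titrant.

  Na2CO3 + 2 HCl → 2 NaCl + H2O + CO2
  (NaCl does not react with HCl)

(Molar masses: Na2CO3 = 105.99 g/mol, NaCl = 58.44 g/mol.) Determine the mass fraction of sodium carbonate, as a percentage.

n(HCl) = 0.03578 × 0.4488 = 0.01606 mol
Let x = n(Na2CO3), y = n(NaCl).
Titrant: 2x = 0.01606;  mass: 105.99x + 58.44y = 1.344
Solving, x = 8.029 × 10^-3 mol, y = 8.436 × 10^-3 mol
mass of Na2CO3 = 8.029 × 10^-3 × 105.99 = 0.8510 g
% Na2CO3 = 0.8510 / 1.344 × 100 = 63.32 %

63.32 %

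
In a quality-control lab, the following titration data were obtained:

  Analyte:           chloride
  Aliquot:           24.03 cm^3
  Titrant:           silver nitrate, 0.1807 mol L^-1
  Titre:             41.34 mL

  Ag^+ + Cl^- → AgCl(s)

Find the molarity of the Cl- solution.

n(AgNO3) = 0.04134 L × 0.1807 mol/L = 7.470 × 10^-3 mol
n(Cl-) = 7.470 × 10^-3 mol (1:1 mole ratio)
[Cl-] = 7.470 × 10^-3 mol / 0.02403 L = 0.3109 mol/L

0.3109 mol/L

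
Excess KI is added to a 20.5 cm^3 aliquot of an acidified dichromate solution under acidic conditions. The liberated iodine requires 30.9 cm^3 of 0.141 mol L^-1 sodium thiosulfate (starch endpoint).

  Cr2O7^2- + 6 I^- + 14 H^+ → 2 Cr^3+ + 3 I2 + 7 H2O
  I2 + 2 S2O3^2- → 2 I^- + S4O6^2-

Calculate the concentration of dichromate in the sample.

n(S2O3^2-) = 0.0309 × 0.141 = 4.36 × 10^-3 mol
n(I2) = n(S2O3^2-)/2 = 2.18 × 10^-3 mol
From the 1:3 ratio, n(Cr2O7^2-) in the aliquot = 1/3 × 2.18 × 10^-3 = 7.26 × 10^-4 mol
[Cr2O7^2-] = 7.26 × 10^-4 / 0.0205 = 0.0354 mol/L

0.0354 mol/L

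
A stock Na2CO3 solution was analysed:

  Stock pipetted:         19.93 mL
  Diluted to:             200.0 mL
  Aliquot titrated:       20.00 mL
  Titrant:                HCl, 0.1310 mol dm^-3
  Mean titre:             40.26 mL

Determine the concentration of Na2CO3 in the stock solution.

1.323 mol/L

Na2CO3 + 2 HCl → 2 NaCl + H2O + CO2
n(HCl) = 0.04026 × 0.1310 = 5.274 × 10^-3 mol
From the 1:2 ratio, n(Na2CO3) in the aliquot = 1/2 × 5.274 × 10^-3 = 2.637 × 10^-3 mol
[Na2CO3]_dilute = 2.637 × 10^-3 / 0.02000 = 0.1319 mol/L
Dilution factor = 200.0 / 19.93 = 10.04
[Na2CO3]_stock = 0.1319 × 10.04 = 1.323 mol/L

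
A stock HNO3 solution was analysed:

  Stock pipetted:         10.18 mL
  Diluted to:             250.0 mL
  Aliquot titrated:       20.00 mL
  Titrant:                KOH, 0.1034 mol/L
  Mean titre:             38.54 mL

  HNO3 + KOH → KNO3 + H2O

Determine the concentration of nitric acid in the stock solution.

4.893 mol/L

n(KOH) = 0.03854 × 0.1034 = 3.985 × 10^-3 mol
n(HNO3) in the aliquot = 3.985 × 10^-3 mol (1:1 ratio)
[HNO3]_dilute = 3.985 × 10^-3 / 0.02000 = 0.1993 mol/L
Dilution factor = 250.0 / 10.18 = 24.56
[HNO3]_stock = 0.1993 × 24.56 = 4.893 mol/L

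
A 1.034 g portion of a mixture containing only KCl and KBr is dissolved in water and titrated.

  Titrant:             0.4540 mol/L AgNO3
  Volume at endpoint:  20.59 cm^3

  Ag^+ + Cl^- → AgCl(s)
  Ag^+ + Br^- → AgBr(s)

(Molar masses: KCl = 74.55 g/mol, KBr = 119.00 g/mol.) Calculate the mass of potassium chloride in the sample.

0.1315 g

n(AgNO3) = 0.02059 × 0.4540 = 9.348 × 10^-3 mol
Let x = n(KCl), y = n(KBr).
Titrant: 1x + 1y = 9.348 × 10^-3;  mass: 74.55x + 119.00y = 1.034
Solving, x = 1.764 × 10^-3 mol, y = 7.584 × 10^-3 mol
mass of KCl = 1.764 × 10^-3 × 74.55 = 0.1315 g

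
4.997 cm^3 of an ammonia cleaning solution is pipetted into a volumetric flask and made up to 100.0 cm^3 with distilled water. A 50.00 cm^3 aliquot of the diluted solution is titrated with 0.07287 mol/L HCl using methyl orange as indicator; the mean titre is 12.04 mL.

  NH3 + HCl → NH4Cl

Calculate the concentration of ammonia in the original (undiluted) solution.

n(HCl) = 0.01204 × 0.07287 = 8.774 × 10^-4 mol
n(NH3) in the aliquot = 8.774 × 10^-4 mol (1:1 ratio)
[NH3]_dilute = 8.774 × 10^-4 / 0.05000 = 0.01755 mol/L
Dilution factor = 100.0 / 4.997 = 20.01
[NH3]_stock = 0.01755 × 20.01 = 0.3512 mol/L

0.3512 mol/L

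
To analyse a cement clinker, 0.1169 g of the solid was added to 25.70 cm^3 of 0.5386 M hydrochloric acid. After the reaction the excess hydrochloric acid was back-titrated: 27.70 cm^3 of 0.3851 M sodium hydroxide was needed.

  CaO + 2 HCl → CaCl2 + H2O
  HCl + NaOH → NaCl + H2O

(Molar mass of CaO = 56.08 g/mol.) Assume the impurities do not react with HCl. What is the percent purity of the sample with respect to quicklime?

n(HCl) added = 0.02570 × 0.5386 = 0.01384 mol
n(NaOH) used in back-titration = 0.02770 × 0.3851 = 0.01067 mol
n(HCl) left over = 0.01067 mol (1:1 ratio)
n(HCl) consumed by analyte = 0.01384 − 0.01067 = 3.175 × 10^-3 mol
From the 1:2 ratio, n(CaO) = 1/2 × 3.175 × 10^-3 = 1.587 × 10^-3 mol
mass of CaO = 1.587 × 10^-3 × 56.08 = 0.08902 g
% CaO = 0.08902 / 0.1169 × 100 = 76.15 %

76.15 %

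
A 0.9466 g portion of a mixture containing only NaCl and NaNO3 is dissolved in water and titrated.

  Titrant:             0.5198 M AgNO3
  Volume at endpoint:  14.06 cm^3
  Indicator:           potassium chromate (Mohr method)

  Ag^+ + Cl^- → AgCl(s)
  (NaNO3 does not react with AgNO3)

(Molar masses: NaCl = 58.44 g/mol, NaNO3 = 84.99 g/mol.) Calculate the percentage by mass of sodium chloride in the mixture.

45.12 %

n(AgNO3) = 0.01406 × 0.5198 = 7.308 × 10^-3 mol
Let x = n(NaCl), y = n(NaNO3).
Titrant: 1x = 7.308 × 10^-3;  mass: 58.44x + 84.99y = 0.9466
Solving, x = 7.308 × 10^-3 mol, y = 6.112 × 10^-3 mol
mass of NaCl = 7.308 × 10^-3 × 58.44 = 0.4271 g
% NaCl = 0.4271 / 0.9466 × 100 = 45.12 %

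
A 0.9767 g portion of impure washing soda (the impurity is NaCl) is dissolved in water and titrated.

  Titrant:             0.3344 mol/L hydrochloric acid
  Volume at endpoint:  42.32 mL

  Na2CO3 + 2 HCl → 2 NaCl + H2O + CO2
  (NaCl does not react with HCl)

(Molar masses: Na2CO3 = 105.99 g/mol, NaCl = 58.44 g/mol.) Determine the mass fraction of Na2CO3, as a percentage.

n(HCl) = 0.04232 × 0.3344 = 0.01415 mol
Let x = n(Na2CO3), y = n(NaCl).
Titrant: 2x = 0.01415;  mass: 105.99x + 58.44y = 0.9767
Solving, x = 7.076 × 10^-3 mol, y = 3.880 × 10^-3 mol
mass of Na2CO3 = 7.076 × 10^-3 × 105.99 = 0.7500 g
% Na2CO3 = 0.7500 / 0.9767 × 100 = 76.79 %

76.79 %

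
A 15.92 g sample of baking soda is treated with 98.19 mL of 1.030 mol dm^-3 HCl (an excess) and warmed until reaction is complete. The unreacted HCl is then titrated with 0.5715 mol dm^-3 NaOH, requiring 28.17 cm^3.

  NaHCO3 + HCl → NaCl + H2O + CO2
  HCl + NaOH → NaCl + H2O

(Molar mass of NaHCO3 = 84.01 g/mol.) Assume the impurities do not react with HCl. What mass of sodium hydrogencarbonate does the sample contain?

7.144 g

n(HCl) added = 0.09819 × 1.030 = 0.1011 mol
n(NaOH) used in back-titration = 0.02817 × 0.5715 = 0.01610 mol
n(HCl) left over = 0.01610 mol (1:1 ratio)
n(HCl) consumed by analyte = 0.1011 − 0.01610 = 0.08504 mol
n(NaHCO3) = 0.08504 mol (1:1 ratio)
mass of NaHCO3 = 0.08504 × 84.01 = 7.144 g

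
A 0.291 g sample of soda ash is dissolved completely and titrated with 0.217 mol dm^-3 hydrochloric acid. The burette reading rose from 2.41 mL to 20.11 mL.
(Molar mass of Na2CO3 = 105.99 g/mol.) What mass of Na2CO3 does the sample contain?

Na2CO3 + 2 HCl → 2 NaCl + H2O + CO2
n(HCl) = 0.0177 L × 0.217 mol/L = 3.84 × 10^-3 mol
From the 1:2 ratio, n(Na2CO3) = 1/2 × 3.84 × 10^-3 = 1.92 × 10^-3 mol
mass of Na2CO3 = 1.92 × 10^-3 × 105.99 g/mol = 0.204 g

0.204 g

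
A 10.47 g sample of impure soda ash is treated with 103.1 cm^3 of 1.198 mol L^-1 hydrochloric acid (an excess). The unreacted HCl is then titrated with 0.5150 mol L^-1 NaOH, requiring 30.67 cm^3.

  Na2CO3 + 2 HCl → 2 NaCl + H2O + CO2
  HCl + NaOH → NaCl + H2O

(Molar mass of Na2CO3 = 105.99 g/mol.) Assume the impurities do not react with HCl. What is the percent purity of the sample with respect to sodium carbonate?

54.52 %

n(HCl) added = 0.1031 × 1.198 = 0.1235 mol
n(NaOH) used in back-titration = 0.03067 × 0.5150 = 0.01580 mol
n(HCl) left over = 0.01580 mol (1:1 ratio)
n(HCl) consumed by analyte = 0.1235 − 0.01580 = 0.1077 mol
From the 1:2 ratio, n(Na2CO3) = 1/2 × 0.1077 = 0.05386 mol
mass of Na2CO3 = 0.05386 × 105.99 = 5.709 g
% Na2CO3 = 5.709 / 10.47 × 100 = 54.52 %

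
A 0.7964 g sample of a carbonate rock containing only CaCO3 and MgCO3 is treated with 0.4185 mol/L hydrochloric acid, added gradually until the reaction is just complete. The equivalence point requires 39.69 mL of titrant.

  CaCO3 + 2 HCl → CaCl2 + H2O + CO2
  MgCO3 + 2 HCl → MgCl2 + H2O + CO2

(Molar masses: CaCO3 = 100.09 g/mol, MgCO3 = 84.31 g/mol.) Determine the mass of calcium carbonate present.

0.6101 g

n(HCl) = 0.03969 × 0.4185 = 0.01661 mol
Let x = n(CaCO3), y = n(MgCO3).
Titrant: 2x + 2y = 0.01661;  mass: 100.09x + 84.31y = 0.7964
Solving, x = 6.096 × 10^-3 mol, y = 2.209 × 10^-3 mol
mass of CaCO3 = 6.096 × 10^-3 × 100.09 = 0.6101 g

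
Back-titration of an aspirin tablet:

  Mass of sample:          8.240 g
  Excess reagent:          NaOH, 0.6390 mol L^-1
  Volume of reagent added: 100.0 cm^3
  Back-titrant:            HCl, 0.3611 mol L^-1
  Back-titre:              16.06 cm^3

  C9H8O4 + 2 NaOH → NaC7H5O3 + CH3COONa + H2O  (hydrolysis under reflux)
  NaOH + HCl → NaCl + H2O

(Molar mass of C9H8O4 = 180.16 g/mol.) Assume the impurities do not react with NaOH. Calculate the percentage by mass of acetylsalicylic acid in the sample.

63.52 %

n(NaOH) added = 0.1000 × 0.6390 = 0.06390 mol
n(HCl) used in back-titration = 0.01606 × 0.3611 = 5.799 × 10^-3 mol
n(NaOH) left over = 5.799 × 10^-3 mol (1:1 ratio)
n(NaOH) consumed by analyte = 0.06390 − 5.799 × 10^-3 = 0.05810 mol
From the 1:2 ratio, n(C9H8O4) = 1/2 × 0.05810 = 0.02905 mol
mass of C9H8O4 = 0.02905 × 180.16 = 5.234 g
% C9H8O4 = 5.234 / 8.240 × 100 = 63.52 %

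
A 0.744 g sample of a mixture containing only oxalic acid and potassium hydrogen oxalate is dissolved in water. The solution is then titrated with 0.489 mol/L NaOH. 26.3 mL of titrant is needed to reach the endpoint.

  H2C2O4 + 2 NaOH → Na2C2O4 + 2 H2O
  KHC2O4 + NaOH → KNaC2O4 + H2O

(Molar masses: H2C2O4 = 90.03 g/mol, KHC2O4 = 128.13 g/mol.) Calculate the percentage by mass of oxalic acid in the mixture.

n(NaOH) = 0.0263 × 0.489 = 0.0129 mol
Let x = n(H2C2O4), y = n(KHC2O4).
Titrant: 2x + 1y = 0.0129;  mass: 90.03x + 128.13y = 0.744
Solving, x = 5.44 × 10^-3 mol, y = 1.99 × 10^-3 mol
mass of H2C2O4 = 5.44 × 10^-3 × 90.03 = 0.490 g
% H2C2O4 = 0.490 / 0.744 × 100 = 65.8 %

65.8 %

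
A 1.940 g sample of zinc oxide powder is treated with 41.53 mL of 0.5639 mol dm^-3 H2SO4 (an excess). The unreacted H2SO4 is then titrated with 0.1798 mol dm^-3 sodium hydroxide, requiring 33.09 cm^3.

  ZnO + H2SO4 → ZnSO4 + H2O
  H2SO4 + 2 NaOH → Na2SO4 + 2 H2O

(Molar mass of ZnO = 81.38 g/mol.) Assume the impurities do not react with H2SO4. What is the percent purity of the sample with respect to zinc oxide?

85.76 %

n(H2SO4) added = 0.04153 × 0.5639 = 0.02342 mol
n(NaOH) used in back-titration = 0.03309 × 0.1798 = 5.950 × 10^-3 mol
From the 1:2 ratio, n(H2SO4) left over = 1/2 × 5.950 × 10^-3 = 2.975 × 10^-3 mol
n(H2SO4) consumed by analyte = 0.02342 − 2.975 × 10^-3 = 0.02044 mol
n(ZnO) = 0.02044 mol (1:1 ratio)
mass of ZnO = 0.02044 × 81.38 = 1.664 g
% ZnO = 1.664 / 1.940 × 100 = 85.76 %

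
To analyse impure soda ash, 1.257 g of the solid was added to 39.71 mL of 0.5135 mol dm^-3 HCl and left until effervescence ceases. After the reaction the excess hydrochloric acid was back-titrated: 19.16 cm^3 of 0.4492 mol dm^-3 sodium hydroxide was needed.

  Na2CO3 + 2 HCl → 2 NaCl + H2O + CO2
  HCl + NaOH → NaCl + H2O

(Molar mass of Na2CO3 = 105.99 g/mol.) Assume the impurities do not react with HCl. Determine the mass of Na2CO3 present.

n(HCl) added = 0.03971 × 0.5135 = 0.02039 mol
n(NaOH) used in back-titration = 0.01916 × 0.4492 = 8.607 × 10^-3 mol
n(HCl) left over = 8.607 × 10^-3 mol (1:1 ratio)
n(HCl) consumed by analyte = 0.02039 − 8.607 × 10^-3 = 0.01178 mol
From the 1:2 ratio, n(Na2CO3) = 1/2 × 0.01178 = 5.892 × 10^-3 mol
mass of Na2CO3 = 5.892 × 10^-3 × 105.99 = 0.6245 g

0.6245 g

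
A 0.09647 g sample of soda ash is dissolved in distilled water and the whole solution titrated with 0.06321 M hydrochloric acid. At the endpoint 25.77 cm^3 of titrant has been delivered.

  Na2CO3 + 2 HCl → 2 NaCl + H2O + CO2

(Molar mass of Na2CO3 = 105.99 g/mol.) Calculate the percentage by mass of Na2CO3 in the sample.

89.48 %

n(HCl) = 0.02577 L × 0.06321 mol/L = 1.629 × 10^-3 mol
From the 1:2 ratio, n(Na2CO3) = 1/2 × 1.629 × 10^-3 = 8.145 × 10^-4 mol
mass of Na2CO3 = 8.145 × 10^-4 × 105.99 g/mol = 0.08632 g
% Na2CO3 = 0.08632 / 0.09647 × 100 = 89.48 %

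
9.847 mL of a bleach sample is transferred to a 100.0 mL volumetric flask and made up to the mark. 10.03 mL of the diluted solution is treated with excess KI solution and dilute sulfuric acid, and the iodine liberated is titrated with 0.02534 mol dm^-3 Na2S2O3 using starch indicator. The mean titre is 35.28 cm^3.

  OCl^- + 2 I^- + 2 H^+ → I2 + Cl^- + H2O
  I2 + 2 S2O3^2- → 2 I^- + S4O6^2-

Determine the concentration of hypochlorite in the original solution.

n(S2O3^2-) = 0.03528 × 0.02534 = 8.940 × 10^-4 mol
n(I2) = n(S2O3^2-)/2 = 4.470 × 10^-4 mol
n(OCl^-) in the aliquot = 4.470 × 10^-4 mol (1:1 ratio)
[OCl^-]_dilute = 4.470 × 10^-4 / 0.01003 = 0.04457 mol/L
[OCl^-]_original = 0.04457 × 100.0/9.847 = 0.4526 mol/L

0.4526 mol/L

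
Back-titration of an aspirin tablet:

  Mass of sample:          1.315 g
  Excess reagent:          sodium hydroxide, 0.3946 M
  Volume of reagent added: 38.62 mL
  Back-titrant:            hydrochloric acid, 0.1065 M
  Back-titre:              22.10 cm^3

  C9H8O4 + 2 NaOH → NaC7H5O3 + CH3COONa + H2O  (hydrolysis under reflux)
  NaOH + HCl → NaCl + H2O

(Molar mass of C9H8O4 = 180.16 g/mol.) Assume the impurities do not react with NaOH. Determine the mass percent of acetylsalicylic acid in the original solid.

n(NaOH) added = 0.03862 × 0.3946 = 0.01524 mol
n(HCl) used in back-titration = 0.02210 × 0.1065 = 2.354 × 10^-3 mol
n(NaOH) left over = 2.354 × 10^-3 mol (1:1 ratio)
n(NaOH) consumed by analyte = 0.01524 − 2.354 × 10^-3 = 0.01289 mol
From the 1:2 ratio, n(C9H8O4) = 1/2 × 0.01289 = 6.443 × 10^-3 mol
mass of C9H8O4 = 6.443 × 10^-3 × 180.16 = 1.161 g
% C9H8O4 = 1.161 / 1.315 × 100 = 88.27 %

88.27 %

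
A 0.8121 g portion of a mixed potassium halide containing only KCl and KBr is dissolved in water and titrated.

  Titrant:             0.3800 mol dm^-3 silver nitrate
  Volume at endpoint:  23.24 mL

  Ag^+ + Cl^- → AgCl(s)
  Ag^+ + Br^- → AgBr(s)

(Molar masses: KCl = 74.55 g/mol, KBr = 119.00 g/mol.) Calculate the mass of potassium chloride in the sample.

n(AgNO3) = 0.02324 × 0.3800 = 8.831 × 10^-3 mol
Let x = n(KCl), y = n(KBr).
Titrant: 1x + 1y = 8.831 × 10^-3;  mass: 74.55x + 119.00y = 0.8121
Solving, x = 5.373 × 10^-3 mol, y = 3.459 × 10^-3 mol
mass of KCl = 5.373 × 10^-3 × 74.55 = 0.4005 g

0.4005 g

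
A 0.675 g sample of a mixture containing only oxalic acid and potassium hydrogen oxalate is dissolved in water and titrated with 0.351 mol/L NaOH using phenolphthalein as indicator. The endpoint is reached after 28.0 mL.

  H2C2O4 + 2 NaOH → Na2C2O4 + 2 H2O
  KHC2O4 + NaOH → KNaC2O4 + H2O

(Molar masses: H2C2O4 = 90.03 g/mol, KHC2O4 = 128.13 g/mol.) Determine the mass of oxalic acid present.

n(NaOH) = 0.0280 × 0.351 = 9.83 × 10^-3 mol
Let x = n(H2C2O4), y = n(KHC2O4).
Titrant: 2x + 1y = 9.83 × 10^-3;  mass: 90.03x + 128.13y = 0.675
Solving, x = 3.51 × 10^-3 mol, y = 2.80 × 10^-3 mol
mass of H2C2O4 = 3.51 × 10^-3 × 90.03 = 0.316 g

0.316 g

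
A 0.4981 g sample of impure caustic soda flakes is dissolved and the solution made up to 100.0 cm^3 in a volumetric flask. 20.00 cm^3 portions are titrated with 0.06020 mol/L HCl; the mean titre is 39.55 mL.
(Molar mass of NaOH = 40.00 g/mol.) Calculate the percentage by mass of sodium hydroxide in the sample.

NaOH + HCl → NaCl + H2O
n(HCl) per titration = 0.03955 × 0.06020 = 2.381 × 10^-3 mol
n(NaOH) in each aliquot = 2.381 × 10^-3 mol (1:1 ratio)
n(NaOH) in the whole flask = 2.381 × 10^-3 × 100.0/20.00 = 0.01190 mol
mass of NaOH = 0.01190 × 40.00 = 0.4762 g
% NaOH = 0.4762 / 0.4981 × 100 = 95.60 %

95.60 %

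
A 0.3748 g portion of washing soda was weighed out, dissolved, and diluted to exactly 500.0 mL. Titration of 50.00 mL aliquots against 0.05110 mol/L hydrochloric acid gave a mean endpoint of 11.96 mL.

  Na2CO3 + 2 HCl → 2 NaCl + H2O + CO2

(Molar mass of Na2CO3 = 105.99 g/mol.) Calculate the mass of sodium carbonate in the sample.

0.3239 g

n(HCl) per titration = 0.01196 × 0.05110 = 6.112 × 10^-4 mol
From the 1:2 ratio, n(Na2CO3) in each aliquot = 1/2 × 6.112 × 10^-4 = 3.056 × 10^-4 mol
n(Na2CO3) in the whole flask = 3.056 × 10^-4 × 500.0/50.00 = 3.056 × 10^-3 mol
mass of Na2CO3 = 3.056 × 10^-3 × 105.99 = 0.3239 g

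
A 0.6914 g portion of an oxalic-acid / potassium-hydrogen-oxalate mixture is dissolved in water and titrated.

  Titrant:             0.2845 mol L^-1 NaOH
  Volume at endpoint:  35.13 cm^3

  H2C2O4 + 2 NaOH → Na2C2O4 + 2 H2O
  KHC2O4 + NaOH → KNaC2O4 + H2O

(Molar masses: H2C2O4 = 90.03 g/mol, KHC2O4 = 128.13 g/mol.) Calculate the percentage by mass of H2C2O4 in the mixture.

n(NaOH) = 0.03513 × 0.2845 = 9.994 × 10^-3 mol
Let x = n(H2C2O4), y = n(KHC2O4).
Titrant: 2x + 1y = 9.994 × 10^-3;  mass: 90.03x + 128.13y = 0.6914
Solving, x = 3.544 × 10^-3 mol, y = 2.906 × 10^-3 mol
mass of H2C2O4 = 3.544 × 10^-3 × 90.03 = 0.3191 g
% H2C2O4 = 0.3191 / 0.6914 × 100 = 46.15 %

46.15 %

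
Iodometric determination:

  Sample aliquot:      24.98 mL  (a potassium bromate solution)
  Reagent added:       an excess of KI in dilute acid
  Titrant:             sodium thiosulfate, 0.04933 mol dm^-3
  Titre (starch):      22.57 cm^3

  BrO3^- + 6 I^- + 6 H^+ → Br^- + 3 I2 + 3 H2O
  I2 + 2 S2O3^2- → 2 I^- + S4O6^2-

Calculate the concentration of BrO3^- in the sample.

n(S2O3^2-) = 0.02257 × 0.04933 = 1.113 × 10^-3 mol
n(I2) = n(S2O3^2-)/2 = 5.567 × 10^-4 mol
From the 1:3 ratio, n(BrO3^-) in the aliquot = 1/3 × 5.567 × 10^-4 = 1.856 × 10^-4 mol
[BrO3^-] = 1.856 × 10^-4 / 0.02498 = 0.007428 mol/L

0.007428 mol/L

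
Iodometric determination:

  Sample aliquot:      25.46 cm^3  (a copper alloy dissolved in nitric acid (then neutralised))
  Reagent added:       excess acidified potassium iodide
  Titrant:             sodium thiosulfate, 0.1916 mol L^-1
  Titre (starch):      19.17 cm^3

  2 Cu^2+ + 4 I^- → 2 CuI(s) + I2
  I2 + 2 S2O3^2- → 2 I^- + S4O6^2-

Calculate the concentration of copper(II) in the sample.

0.1443 mol/L

n(S2O3^2-) = 0.01917 × 0.1916 = 3.673 × 10^-3 mol
n(I2) = n(S2O3^2-)/2 = 1.836 × 10^-3 mol
From the 2:1 ratio, n(Cu2+) in the aliquot = 2/1 × 1.836 × 10^-3 = 3.673 × 10^-3 mol
[Cu2+] = 3.673 × 10^-3 / 0.02546 = 0.1443 mol/L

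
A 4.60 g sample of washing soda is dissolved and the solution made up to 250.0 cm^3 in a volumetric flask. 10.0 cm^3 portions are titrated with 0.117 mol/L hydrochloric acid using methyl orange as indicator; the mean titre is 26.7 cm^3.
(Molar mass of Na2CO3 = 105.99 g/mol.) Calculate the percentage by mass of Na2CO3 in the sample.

90.0 %

Na2CO3 + 2 HCl → 2 NaCl + H2O + CO2
n(HCl) per titration = 0.0267 × 0.117 = 3.12 × 10^-3 mol
From the 1:2 ratio, n(Na2CO3) in each aliquot = 1/2 × 3.12 × 10^-3 = 1.56 × 10^-3 mol
n(Na2CO3) in the whole flask = 1.56 × 10^-3 × 250.0/10.0 = 0.0390 mol
mass of Na2CO3 = 0.0390 × 105.99 = 4.14 g
% Na2CO3 = 4.14 / 4.60 × 100 = 90.0 %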